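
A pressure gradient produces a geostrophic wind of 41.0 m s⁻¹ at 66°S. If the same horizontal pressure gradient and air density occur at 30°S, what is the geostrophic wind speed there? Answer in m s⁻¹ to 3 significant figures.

74.9 m s⁻¹

With the same pressure gradient and density, V_g ∝ 1/f ∝ 1/sin φ.
V₂ = V₁ · sin φ₁ / sin φ₂ = 41.0 × sin 66° / sin 30°
V₂ = 41.0 × 0.9135/0.5000 = 74.9 m s⁻¹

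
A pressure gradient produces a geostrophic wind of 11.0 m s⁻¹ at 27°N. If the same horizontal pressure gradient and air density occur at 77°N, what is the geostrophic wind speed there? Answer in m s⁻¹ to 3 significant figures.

5.13 m s⁻¹

With the same pressure gradient and density, V_g ∝ 1/f ∝ 1/sin φ.
V₂ = V₁ · sin φ₁ / sin φ₂ = 11.0 × sin 27° / sin 77°
V₂ = 11.0 × 0.4540/0.9744 = 5.13 m s⁻¹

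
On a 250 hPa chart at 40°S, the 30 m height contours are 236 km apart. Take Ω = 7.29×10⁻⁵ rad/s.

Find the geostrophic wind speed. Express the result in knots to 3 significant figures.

25.9 knots

Coriolis parameter at 40°S:
f = 2Ω sin φ = 2 × 7.29×10⁻⁵ × sin 40° = 9.37×10⁻⁵ s⁻¹
Height gradient: |∂Z/∂n| = 30 m / 236000 m = 1.27×10⁻⁴
On a pressure surface, geostrophic balance gives V_g = (g/f)|∂Z/∂n|:
V_g = 9.81 × 1.27×10⁻⁴ / 9.37×10⁻⁵ = 13.3 m/s
Converting: 13.3 m/s × 1.944 = 25.9 knots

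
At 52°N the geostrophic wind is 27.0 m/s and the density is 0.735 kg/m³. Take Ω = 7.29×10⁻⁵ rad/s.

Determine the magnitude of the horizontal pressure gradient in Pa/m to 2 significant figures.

2.3×10⁻³ Pa/m

Coriolis parameter at 52°N:
f = 2Ω sin φ = 2 × 7.29×10⁻⁵ × sin 52° = 1.15×10⁻⁴ s⁻¹
Geostrophic balance rearranged: |∂P/∂n| = f ρ V_g
|∂P/∂n| = 1.15×10⁻⁴ × 0.735 × 27.0 = 2.28×10⁻³ Pa/m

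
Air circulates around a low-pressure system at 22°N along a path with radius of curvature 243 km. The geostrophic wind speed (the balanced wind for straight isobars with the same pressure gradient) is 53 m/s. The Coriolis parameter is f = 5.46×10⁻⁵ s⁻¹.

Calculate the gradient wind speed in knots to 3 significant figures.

40.2 knots

Around a low, centrifugal force acts outward with Coriolis, so pressure-gradient force balances both:
(1/ρ)|∂P/∂n| = fV + V²/R  →  V² + fR·V − fR·V_g = 0
With fR = 5.46×10⁻⁵ × 243×10³ m = 13.3 m/s:
V = [−fR + √((fR)² + 4 fR V_g)]/2 = [−13.3 + √(13.3² + 4×13.3×53)]/2 = 20.7 m/s
Subgeostrophic (V < V_g = 53 m/s), as expected around a low.
Converting: 20.7 m/s × 1.944 = 40.2 knots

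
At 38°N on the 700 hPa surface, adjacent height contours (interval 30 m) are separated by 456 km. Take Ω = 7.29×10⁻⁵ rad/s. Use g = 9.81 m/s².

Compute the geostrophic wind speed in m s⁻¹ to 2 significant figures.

7.2 m s⁻¹

Coriolis parameter at 38°N:
f = 2Ω sin φ = 2 × 7.29×10⁻⁵ × sin 38° = 8.98×10⁻⁵ s⁻¹
Height gradient: |∂Z/∂n| = 30 m / 456000 m = 6.58×10⁻⁵
On a pressure surface, geostrophic balance gives V_g = (g/f)|∂Z/∂n|:
V_g = 9.81 × 6.58×10⁻⁵ / 8.98×10⁻⁵ = 7.19 m/s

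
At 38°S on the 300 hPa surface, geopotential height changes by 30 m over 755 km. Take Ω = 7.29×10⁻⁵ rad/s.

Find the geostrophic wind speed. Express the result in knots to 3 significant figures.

8.44 knots

Coriolis parameter at 38°S:
f = 2Ω sin φ = 2 × 7.29×10⁻⁵ × sin 38° = 8.98×10⁻⁵ s⁻¹
Height gradient: |∂Z/∂n| = 30 m / 755000 m = 3.97×10⁻⁵
On a pressure surface, geostrophic balance gives V_g = (g/f)|∂Z/∂n|:
V_g = 9.81 × 3.97×10⁻⁵ / 8.98×10⁻⁵ = 4.34 m/s
Converting: 4.34 m/s × 1.944 = 8.44 knots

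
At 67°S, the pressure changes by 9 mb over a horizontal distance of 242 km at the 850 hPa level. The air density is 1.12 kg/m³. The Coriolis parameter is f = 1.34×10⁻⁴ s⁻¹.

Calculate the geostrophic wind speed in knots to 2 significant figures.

Pressure gradient: |∂P/∂n| = 900 Pa / 242000 m = 3.72×10⁻³ Pa/m
Geostrophic balance (pressure-gradient force = Coriolis force):
V_g = (1/(fρ)) |∂P/∂n| = 3.72×10⁻³ / (1.34×10⁻⁴ × 1.12) = 24.8 m/s
Converting: 24.8 m/s × 1.944 = 48 knots

48 knots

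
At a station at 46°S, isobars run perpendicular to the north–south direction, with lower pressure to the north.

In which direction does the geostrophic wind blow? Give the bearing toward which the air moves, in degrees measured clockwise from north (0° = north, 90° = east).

270°

The pressure-gradient force points toward the north (bearing 000°).
Geostrophic balance: in the Southern Hemisphere the Coriolis force deflects motion to the left, so the geostrophic wind blows 90° to the left of the pressure-gradient force (low pressure on the right).
Rotating 000° by 90° counterclockwise gives 270° — the wind blows toward the west.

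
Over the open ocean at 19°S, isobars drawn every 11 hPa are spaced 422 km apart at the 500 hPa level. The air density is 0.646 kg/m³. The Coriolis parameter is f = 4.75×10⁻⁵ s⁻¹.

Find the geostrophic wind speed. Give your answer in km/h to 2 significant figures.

Pressure gradient: |∂P/∂n| = 1100 Pa / 422000 m = 2.61×10⁻³ Pa/m
Geostrophic balance (pressure-gradient force = Coriolis force):
V_g = (1/(fρ)) |∂P/∂n| = 2.61×10⁻³ / (4.75×10⁻⁵ × 0.646) = 84.9 m/s
Converting: 84.9 m/s × 3.6 = 310 km/h

310 km/h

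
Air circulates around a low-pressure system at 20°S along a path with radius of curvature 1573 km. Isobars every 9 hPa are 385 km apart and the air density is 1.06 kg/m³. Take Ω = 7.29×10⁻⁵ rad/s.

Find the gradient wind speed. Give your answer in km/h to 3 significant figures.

114 km/h

Coriolis parameter at 20°S:
f = 2Ω sin φ = 2 × 7.29×10⁻⁵ × sin 20° = 4.99×10⁻⁵ s⁻¹
Pressure gradient: |∂P/∂n| = 900 Pa / 385000 m = 2.34×10⁻³ Pa/m
Geostrophic speed: V_g = |∂P/∂n|/(fρ) = 2.34×10⁻³/(4.99×10⁻⁵ × 1.06) = 44.2 m/s
Around a low, centrifugal force acts outward with Coriolis, so pressure-gradient force balances both:
(1/ρ)|∂P/∂n| = fV + V²/R  →  V² + fR·V − fR·V_g = 0
With fR = 4.99×10⁻⁵ × 1573×10³ m = 78.4 m/s:
V = [−fR + √((fR)² + 4 fR V_g)]/2 = [−78.4 + √(78.4² + 4×78.4×44.2)]/2 = 31.5 m/s
Subgeostrophic (V < V_g = 44.2 m/s), as expected around a low.
Converting: 31.5 m/s × 3.6 = 114 km/h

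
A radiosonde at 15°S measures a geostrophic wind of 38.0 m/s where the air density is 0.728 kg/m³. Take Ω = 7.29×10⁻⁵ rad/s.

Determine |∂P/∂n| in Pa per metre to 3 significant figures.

1.04×10⁻³ Pa/m

Coriolis parameter at 15°S:
f = 2Ω sin φ = 2 × 7.29×10⁻⁵ × sin 15° = 3.77×10⁻⁵ s⁻¹
Geostrophic balance rearranged: |∂P/∂n| = f ρ V_g
|∂P/∂n| = 3.77×10⁻⁵ × 0.728 × 38.0 = 1.04×10⁻³ Pa/m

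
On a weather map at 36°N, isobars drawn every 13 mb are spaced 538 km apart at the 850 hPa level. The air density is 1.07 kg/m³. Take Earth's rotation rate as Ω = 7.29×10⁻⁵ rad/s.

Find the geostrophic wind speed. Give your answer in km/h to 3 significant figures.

Coriolis parameter at 36°N:
f = 2Ω sin φ = 2 × 7.29×10⁻⁵ × sin 36° = 8.57×10⁻⁵ s⁻¹
Pressure gradient: |∂P/∂n| = 1300 Pa / 538000 m = 2.42×10⁻³ Pa/m
Geostrophic balance (pressure-gradient force = Coriolis force):
V_g = (1/(fρ)) |∂P/∂n| = 2.42×10⁻³ / (8.57×10⁻⁵ × 1.07) = 26.4 m/s
Converting: 26.4 m/s × 3.6 = 94.9 km/h

94.9 km/h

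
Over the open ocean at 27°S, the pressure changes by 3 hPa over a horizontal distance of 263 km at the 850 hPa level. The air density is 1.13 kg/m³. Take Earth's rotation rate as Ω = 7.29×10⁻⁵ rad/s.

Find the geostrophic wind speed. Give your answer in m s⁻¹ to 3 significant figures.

15.3 m s⁻¹

Coriolis parameter at 27°S:
f = 2Ω sin φ = 2 × 7.29×10⁻⁵ × sin 27° = 6.62×10⁻⁵ s⁻¹
Pressure gradient: |∂P/∂n| = 300 Pa / 263000 m = 1.14×10⁻³ Pa/m
Geostrophic balance (pressure-gradient force = Coriolis force):
V_g = (1/(fρ)) |∂P/∂n| = 1.14×10⁻³ / (6.62×10⁻⁵ × 1.13) = 15.3 m/s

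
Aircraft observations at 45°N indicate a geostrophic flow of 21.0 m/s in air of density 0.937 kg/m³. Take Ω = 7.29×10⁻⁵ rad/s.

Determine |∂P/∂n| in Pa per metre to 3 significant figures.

2.03×10⁻³ Pa/m

Coriolis parameter at 45°N:
f = 2Ω sin φ = 2 × 7.29×10⁻⁵ × sin 45° = 1.03×10⁻⁴ s⁻¹
Geostrophic balance rearranged: |∂P/∂n| = f ρ V_g
|∂P/∂n| = 1.03×10⁻⁴ × 0.937 × 21.0 = 2.03×10⁻³ Pa/m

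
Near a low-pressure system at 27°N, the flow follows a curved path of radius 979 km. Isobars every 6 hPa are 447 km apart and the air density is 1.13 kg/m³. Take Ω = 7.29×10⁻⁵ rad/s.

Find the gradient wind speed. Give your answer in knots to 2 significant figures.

28 knots

Coriolis parameter at 27°N:
f = 2Ω sin φ = 2 × 7.29×10⁻⁵ × sin 27° = 6.62×10⁻⁵ s⁻¹
Pressure gradient: |∂P/∂n| = 600 Pa / 447000 m = 1.34×10⁻³ Pa/m
Geostrophic speed: V_g = |∂P/∂n|/(fρ) = 1.34×10⁻³/(6.62×10⁻⁵ × 1.13) = 17.9 m/s
Around a low, centrifugal force acts outward with Coriolis, so pressure-gradient force balances both:
(1/ρ)|∂P/∂n| = fV + V²/R  →  V² + fR·V − fR·V_g = 0
With fR = 6.62×10⁻⁵ × 979×10³ m = 64.8 m/s:
V = [−fR + √((fR)² + 4 fR V_g)]/2 = [−64.8 + √(64.8² + 4×64.8×17.9)]/2 = 14.6 m/s
Subgeostrophic (V < V_g = 17.9 m/s), as expected around a low.
Converting: 14.6 m/s × 1.944 = 28 knots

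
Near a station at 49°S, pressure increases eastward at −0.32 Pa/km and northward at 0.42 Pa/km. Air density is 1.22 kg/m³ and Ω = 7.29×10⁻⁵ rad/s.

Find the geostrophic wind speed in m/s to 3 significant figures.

3.93 m/s

Coriolis parameter at 49°S:
f = 2Ω sin φ = 2 × 7.29×10⁻⁵ × sin 49° = 1.10×10⁻⁴ s⁻¹
In the Southern Hemisphere f is negative: f = −1.10×10⁻⁴ s⁻¹.
Component geostrophic relations (x east, y north):
u_g = −(1/(fρ)) ∂P/∂y,  v_g = (1/(fρ)) ∂P/∂x
u_g = −(0.42×10⁻³)/(−1.10×10⁻⁴ × 1.22) = 3.13 m/s;  v_g = (−0.32×10⁻³)/(−1.10×10⁻⁴ × 1.22) = 2.38 m/s
|V_g| = √(u_g² + v_g²) = 3.93 m/s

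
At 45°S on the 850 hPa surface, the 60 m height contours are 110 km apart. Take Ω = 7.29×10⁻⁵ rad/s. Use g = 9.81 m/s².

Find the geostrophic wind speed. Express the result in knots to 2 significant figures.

Coriolis parameter at 45°S:
f = 2Ω sin φ = 2 × 7.29×10⁻⁵ × sin 45° = 1.03×10⁻⁴ s⁻¹
Height gradient: |∂Z/∂n| = 60 m / 110000 m = 5.45×10⁻⁴
On a pressure surface, geostrophic balance gives V_g = (g/f)|∂Z/∂n|:
V_g = 9.81 × 5.45×10⁻⁴ / 1.03×10⁻⁴ = 51.9 m/s
Converting: 51.9 m/s × 1.944 = 100 knots

100 knots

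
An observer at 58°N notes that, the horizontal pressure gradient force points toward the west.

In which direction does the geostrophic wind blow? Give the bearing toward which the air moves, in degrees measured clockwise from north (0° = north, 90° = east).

The pressure-gradient force points toward the west (bearing 270°).
Geostrophic balance: in the Northern Hemisphere the Coriolis force deflects motion to the right, so the geostrophic wind blows 90° to the right of the pressure-gradient force (low pressure on the left).
Rotating 270° by 90° clockwise gives 000° — the wind blows toward the north.

000°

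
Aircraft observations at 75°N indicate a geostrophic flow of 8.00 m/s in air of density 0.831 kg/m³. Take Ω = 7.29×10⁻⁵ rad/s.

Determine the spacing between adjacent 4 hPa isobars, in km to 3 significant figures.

427 km

Coriolis parameter at 75°N:
f = 2Ω sin φ = 2 × 7.29×10⁻⁵ × sin 75° = 1.41×10⁻⁴ s⁻¹
Geostrophic balance rearranged: |∂P/∂n| = f ρ V_g
|∂P/∂n| = 1.41×10⁻⁴ × 0.831 × 8.00 = 9.36×10⁻⁴ Pa/m
Isobar spacing: Δn = ΔP/|∂P/∂n| = 400 Pa / 9.36×10⁻⁴ Pa/m = 427236 m ≈ 427 km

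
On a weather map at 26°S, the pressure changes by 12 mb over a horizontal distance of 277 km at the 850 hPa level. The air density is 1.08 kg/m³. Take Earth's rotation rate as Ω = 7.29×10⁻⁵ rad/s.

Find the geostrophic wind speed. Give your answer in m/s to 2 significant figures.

63 m/s

Coriolis parameter at 26°S:
f = 2Ω sin φ = 2 × 7.29×10⁻⁵ × sin 26° = 6.39×10⁻⁵ s⁻¹
Pressure gradient: |∂P/∂n| = 1200 Pa / 277000 m = 4.33×10⁻³ Pa/m
Geostrophic balance (pressure-gradient force = Coriolis force):
V_g = (1/(fρ)) |∂P/∂n| = 4.33×10⁻³ / (6.39×10⁻⁵ × 1.08) = 62.8 m/s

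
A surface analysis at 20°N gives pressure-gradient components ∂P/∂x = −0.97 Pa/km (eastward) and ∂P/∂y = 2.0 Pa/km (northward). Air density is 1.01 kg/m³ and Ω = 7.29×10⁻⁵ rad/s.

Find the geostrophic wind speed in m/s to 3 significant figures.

44.1 m/s

Coriolis parameter at 20°N:
f = 2Ω sin φ = 2 × 7.29×10⁻⁵ × sin 20° = 4.99×10⁻⁵ s⁻¹
Component geostrophic relations (x east, y north):
u_g = −(1/(fρ)) ∂P/∂y,  v_g = (1/(fρ)) ∂P/∂x
u_g = −(2.0×10⁻³)/(4.99×10⁻⁵ × 1.01) = −39.7 m/s;  v_g = (−0.97×10⁻³)/(4.99×10⁻⁵ × 1.01) = −19.3 m/s
|V_g| = √(u_g² + v_g²) = 44.1 m/s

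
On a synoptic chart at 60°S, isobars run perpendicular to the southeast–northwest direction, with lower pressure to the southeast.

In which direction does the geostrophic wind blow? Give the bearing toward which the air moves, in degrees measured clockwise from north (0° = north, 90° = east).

The pressure-gradient force points toward the southeast (bearing 135°).
Geostrophic balance: in the Southern Hemisphere the Coriolis force deflects motion to the left, so the geostrophic wind blows 90° to the left of the pressure-gradient force (low pressure on the right).
Rotating 135° by 90° counterclockwise gives 045° — the wind blows toward the northeast.

045°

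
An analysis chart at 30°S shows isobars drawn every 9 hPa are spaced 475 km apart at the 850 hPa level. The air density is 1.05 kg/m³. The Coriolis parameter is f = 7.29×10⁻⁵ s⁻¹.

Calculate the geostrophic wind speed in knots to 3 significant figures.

Pressure gradient: |∂P/∂n| = 900 Pa / 475000 m = 1.89×10⁻³ Pa/m
Geostrophic balance (pressure-gradient force = Coriolis force):
V_g = (1/(fρ)) |∂P/∂n| = 1.89×10⁻³ / (7.29×10⁻⁵ × 1.05) = 24.8 m/s
Converting: 24.8 m/s × 1.944 = 48.1 knots

48.1 knots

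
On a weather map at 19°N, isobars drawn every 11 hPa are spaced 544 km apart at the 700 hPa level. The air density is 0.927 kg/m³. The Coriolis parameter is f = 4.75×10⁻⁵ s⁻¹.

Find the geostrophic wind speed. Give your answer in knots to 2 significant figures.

89 knots

Pressure gradient: |∂P/∂n| = 1100 Pa / 544000 m = 2.02×10⁻³ Pa/m
Geostrophic balance (pressure-gradient force = Coriolis force):
V_g = (1/(fρ)) |∂P/∂n| = 2.02×10⁻³ / (4.75×10⁻⁵ × 0.927) = 45.9 m/s
Converting: 45.9 m/s × 1.944 = 89 knots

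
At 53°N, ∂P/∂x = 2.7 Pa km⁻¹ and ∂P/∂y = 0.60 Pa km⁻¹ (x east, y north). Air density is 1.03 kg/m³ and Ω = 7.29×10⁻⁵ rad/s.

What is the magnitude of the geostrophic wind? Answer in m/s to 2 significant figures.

Coriolis parameter at 53°N:
f = 2Ω sin φ = 2 × 7.29×10⁻⁵ × sin 53° = 1.16×10⁻⁴ s⁻¹
Component geostrophic relations (x east, y north):
u_g = −(1/(fρ)) ∂P/∂y,  v_g = (1/(fρ)) ∂P/∂x
u_g = −(0.60×10⁻³)/(1.16×10⁻⁴ × 1.03) = −5.00 m/s;  v_g = (2.7×10⁻³)/(1.16×10⁻⁴ × 1.03) = 22.5 m/s
|V_g| = √(u_g² + v_g²) = 23.1 m/s

23 m/s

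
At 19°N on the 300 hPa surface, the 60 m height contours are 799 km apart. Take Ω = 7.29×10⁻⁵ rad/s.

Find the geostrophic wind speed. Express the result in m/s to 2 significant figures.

16 m/s

Coriolis parameter at 19°N:
f = 2Ω sin φ = 2 × 7.29×10⁻⁵ × sin 19° = 4.75×10⁻⁵ s⁻¹
Height gradient: |∂Z/∂n| = 60 m / 799000 m = 7.51×10⁻⁵
On a pressure surface, geostrophic balance gives V_g = (g/f)|∂Z/∂n|:
V_g = 9.81 × 7.51×10⁻⁵ / 4.75×10⁻⁵ = 15.5 m/s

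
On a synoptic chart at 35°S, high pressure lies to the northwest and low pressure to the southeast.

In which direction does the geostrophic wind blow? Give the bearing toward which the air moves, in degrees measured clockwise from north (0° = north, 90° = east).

The pressure-gradient force points toward the southeast (bearing 135°).
Geostrophic balance: in the Southern Hemisphere the Coriolis force deflects motion to the left, so the geostrophic wind blows 90° to the left of the pressure-gradient force (low pressure on the right).
Rotating 135° by 90° counterclockwise gives 045° — the wind blows toward the northeast.

045°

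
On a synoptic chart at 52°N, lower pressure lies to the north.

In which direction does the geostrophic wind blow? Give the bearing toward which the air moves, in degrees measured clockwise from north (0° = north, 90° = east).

The pressure-gradient force points toward the north (bearing 000°).
Geostrophic balance: in the Northern Hemisphere the Coriolis force deflects motion to the right, so the geostrophic wind blows 90° to the right of the pressure-gradient force (low pressure on the left).
Rotating 000° by 90° clockwise gives 090° — the wind blows toward the east.

090°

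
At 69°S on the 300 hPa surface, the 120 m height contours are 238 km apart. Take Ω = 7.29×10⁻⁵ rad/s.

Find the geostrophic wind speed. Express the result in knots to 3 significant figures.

70.6 knots

Coriolis parameter at 69°S:
f = 2Ω sin φ = 2 × 7.29×10⁻⁵ × sin 69° = 1.36×10⁻⁴ s⁻¹
Height gradient: |∂Z/∂n| = 120 m / 238000 m = 5.04×10⁻⁴
On a pressure surface, geostrophic balance gives V_g = (g/f)|∂Z/∂n|:
V_g = 9.81 × 5.04×10⁻⁴ / 1.36×10⁻⁴ = 36.3 m/s
Converting: 36.3 m/s × 1.944 = 70.6 knots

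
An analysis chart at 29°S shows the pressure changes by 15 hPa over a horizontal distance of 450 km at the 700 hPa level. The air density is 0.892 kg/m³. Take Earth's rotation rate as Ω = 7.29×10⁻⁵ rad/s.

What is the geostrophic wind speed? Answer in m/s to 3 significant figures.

Coriolis parameter at 29°S:
f = 2Ω sin φ = 2 × 7.29×10⁻⁵ × sin 29° = 7.07×10⁻⁵ s⁻¹
Pressure gradient: |∂P/∂n| = 1500 Pa / 450000 m = 3.33×10⁻³ Pa/m
Geostrophic balance (pressure-gradient force = Coriolis force):
V_g = (1/(fρ)) |∂P/∂n| = 3.33×10⁻³ / (7.07×10⁻⁵ × 0.892) = 52.9 m/s

52.9 m/s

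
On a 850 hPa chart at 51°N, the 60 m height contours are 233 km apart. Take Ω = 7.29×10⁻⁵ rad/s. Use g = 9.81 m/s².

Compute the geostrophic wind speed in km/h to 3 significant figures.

80.3 km/h

Coriolis parameter at 51°N:
f = 2Ω sin φ = 2 × 7.29×10⁻⁵ × sin 51° = 1.13×10⁻⁴ s⁻¹
Height gradient: |∂Z/∂n| = 60 m / 233000 m = 2.58×10⁻⁴
On a pressure surface, geostrophic balance gives V_g = (g/f)|∂Z/∂n|:
V_g = 9.81 × 2.58×10⁻⁴ / 1.13×10⁻⁴ = 22.3 m/s
Converting: 22.3 m/s × 3.6 = 80.3 km/h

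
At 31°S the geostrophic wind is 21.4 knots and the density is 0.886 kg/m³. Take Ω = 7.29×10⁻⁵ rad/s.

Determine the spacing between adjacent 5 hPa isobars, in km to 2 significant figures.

Coriolis parameter at 31°S:
f = 2Ω sin φ = 2 × 7.29×10⁻⁵ × sin 31° = 7.51×10⁻⁵ s⁻¹
Wind speed in SI: 21.4 knots = 11.0 m/s
Geostrophic balance rearranged: |∂P/∂n| = f ρ V_g
|∂P/∂n| = 7.51×10⁻⁵ × 0.886 × 11.0 = 7.32×10⁻⁴ Pa/m
Isobar spacing: Δn = ΔP/|∂P/∂n| = 500 Pa / 7.32×10⁻⁴ Pa/m = 682633 m ≈ 680 km

680 km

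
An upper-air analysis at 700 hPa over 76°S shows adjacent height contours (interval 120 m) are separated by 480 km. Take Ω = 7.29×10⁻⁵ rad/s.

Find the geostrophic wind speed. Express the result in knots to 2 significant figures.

Coriolis parameter at 76°S:
f = 2Ω sin φ = 2 × 7.29×10⁻⁵ × sin 76° = 1.41×10⁻⁴ s⁻¹
Height gradient: |∂Z/∂n| = 120 m / 480000 m = 2.50×10⁻⁴
On a pressure surface, geostrophic balance gives V_g = (g/f)|∂Z/∂n|:
V_g = 9.81 × 2.50×10⁻⁴ / 1.41×10⁻⁴ = 17.3 m/s
Converting: 17.3 m/s × 1.944 = 34 knots

34 knots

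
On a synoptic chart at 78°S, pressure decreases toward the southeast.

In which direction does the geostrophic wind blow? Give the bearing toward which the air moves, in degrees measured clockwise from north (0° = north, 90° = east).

The pressure-gradient force points toward the southeast (bearing 135°).
Geostrophic balance: in the Southern Hemisphere the Coriolis force deflects motion to the left, so the geostrophic wind blows 90° to the left of the pressure-gradient force (low pressure on the right).
Rotating 135° by 90° counterclockwise gives 045° — the wind blows toward the northeast.

045°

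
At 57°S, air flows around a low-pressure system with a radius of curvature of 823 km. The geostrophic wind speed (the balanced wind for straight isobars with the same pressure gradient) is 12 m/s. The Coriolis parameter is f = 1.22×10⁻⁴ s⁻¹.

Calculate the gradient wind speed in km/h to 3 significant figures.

Around a low, centrifugal force acts outward with Coriolis, so pressure-gradient force balances both:
(1/ρ)|∂P/∂n| = fV + V²/R  →  V² + fR·V − fR·V_g = 0
With fR = 1.22×10⁻⁴ × 823×10³ m = 100 m/s:
V = [−fR + √((fR)² + 4 fR V_g)]/2 = [−100 + √(100² + 4×100×12)]/2 = 10.8 m/s
Subgeostrophic (V < V_g = 12 m/s), as expected around a low.
Converting: 10.8 m/s × 3.6 = 39.0 km/h

39.0 km/h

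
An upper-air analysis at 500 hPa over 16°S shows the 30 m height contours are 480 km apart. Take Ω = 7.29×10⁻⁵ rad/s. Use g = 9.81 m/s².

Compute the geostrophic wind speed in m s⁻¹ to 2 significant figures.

Coriolis parameter at 16°S:
f = 2Ω sin φ = 2 × 7.29×10⁻⁵ × sin 16° = 4.02×10⁻⁵ s⁻¹
Height gradient: |∂Z/∂n| = 30 m / 480000 m = 6.25×10⁻⁵
On a pressure surface, geostrophic balance gives V_g = (g/f)|∂Z/∂n|:
V_g = 9.81 × 6.25×10⁻⁵ / 4.02×10⁻⁵ = 15.3 m/s

15 m s⁻¹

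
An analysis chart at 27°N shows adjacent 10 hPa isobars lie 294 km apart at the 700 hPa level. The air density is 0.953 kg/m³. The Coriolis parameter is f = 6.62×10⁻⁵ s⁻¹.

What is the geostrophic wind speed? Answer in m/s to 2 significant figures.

54 m/s

Pressure gradient: |∂P/∂n| = 1000 Pa / 294000 m = 3.40×10⁻³ Pa/m
Geostrophic balance (pressure-gradient force = Coriolis force):
V_g = (1/(fρ)) |∂P/∂n| = 3.40×10⁻³ / (6.62×10⁻⁵ × 0.953) = 53.9 m/s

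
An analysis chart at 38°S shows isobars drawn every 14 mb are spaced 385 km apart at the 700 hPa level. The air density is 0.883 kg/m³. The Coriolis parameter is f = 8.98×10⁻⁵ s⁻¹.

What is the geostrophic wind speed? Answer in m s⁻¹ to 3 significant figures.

45.9 m s⁻¹

Pressure gradient: |∂P/∂n| = 1400 Pa / 385000 m = 3.64×10⁻³ Pa/m
Geostrophic balance (pressure-gradient force = Coriolis force):
V_g = (1/(fρ)) |∂P/∂n| = 3.64×10⁻³ / (8.98×10⁻⁵ × 0.883) = 45.9 m/s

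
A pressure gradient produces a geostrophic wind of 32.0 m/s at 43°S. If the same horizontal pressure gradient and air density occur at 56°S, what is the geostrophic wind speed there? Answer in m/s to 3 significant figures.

With the same pressure gradient and density, V_g ∝ 1/f ∝ 1/sin φ.
V₂ = V₁ · sin φ₁ / sin φ₂ = 32.0 × sin 43° / sin 56°
V₂ = 32.0 × 0.6820/0.8290 = 26.3 m/s

26.3 m/s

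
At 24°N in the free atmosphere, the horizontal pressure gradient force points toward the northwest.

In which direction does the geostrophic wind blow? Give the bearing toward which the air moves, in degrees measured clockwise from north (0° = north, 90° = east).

The pressure-gradient force points toward the northwest (bearing 315°).
Geostrophic balance: in the Northern Hemisphere the Coriolis force deflects motion to the right, so the geostrophic wind blows 90° to the right of the pressure-gradient force (low pressure on the left).
Rotating 315° by 90° clockwise gives 045° — the wind blows toward the northeast.

045°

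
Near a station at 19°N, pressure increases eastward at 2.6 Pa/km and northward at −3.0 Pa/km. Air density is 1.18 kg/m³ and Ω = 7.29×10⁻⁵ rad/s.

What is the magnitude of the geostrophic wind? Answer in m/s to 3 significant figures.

70.9 m/s

Coriolis parameter at 19°N:
f = 2Ω sin φ = 2 × 7.29×10⁻⁵ × sin 19° = 4.75×10⁻⁵ s⁻¹
Component geostrophic relations (x east, y north):
u_g = −(1/(fρ)) ∂P/∂y,  v_g = (1/(fρ)) ∂P/∂x
u_g = −(−3.0×10⁻³)/(4.75×10⁻⁵ × 1.18) = 53.6 m/s;  v_g = (2.6×10⁻³)/(4.75×10⁻⁵ × 1.18) = 46.4 m/s
|V_g| = √(u_g² + v_g²) = 70.9 m/s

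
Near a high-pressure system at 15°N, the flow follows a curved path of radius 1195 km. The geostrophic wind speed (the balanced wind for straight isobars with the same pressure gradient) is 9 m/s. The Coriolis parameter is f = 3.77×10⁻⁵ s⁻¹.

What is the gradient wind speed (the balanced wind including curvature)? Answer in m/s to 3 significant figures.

12.4 m/s

Around a high, pressure-gradient force acts outward with centrifugal, so Coriolis balances both:
fV = (1/ρ)|∂P/∂n| + V²/R  →  V² − fR·V + fR·V_g = 0
With fR = 3.77×10⁻⁵ × 1195×10³ m = 45.1 m/s:
V = [fR − √((fR)² − 4 fR V_g)]/2 = [45.1 − √(45.1² − 4×45.1×9)]/2 = 12.4 m/s
Supergeostrophic (V > V_g = 9 m/s), as expected around a high.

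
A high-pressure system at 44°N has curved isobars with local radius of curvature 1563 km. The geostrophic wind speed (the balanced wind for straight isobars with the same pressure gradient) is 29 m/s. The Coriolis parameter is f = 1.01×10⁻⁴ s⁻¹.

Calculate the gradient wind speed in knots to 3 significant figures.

Around a high, pressure-gradient force acts outward with centrifugal, so Coriolis balances both:
fV = (1/ρ)|∂P/∂n| + V²/R  →  V² − fR·V + fR·V_g = 0
With fR = 1.01×10⁻⁴ × 1563×10³ m = 158 m/s:
V = [fR − √((fR)² − 4 fR V_g)]/2 = [158 − √(158² − 4×158×29)]/2 = 38.3 m/s
Supergeostrophic (V > V_g = 29 m/s), as expected around a high.
Converting: 38.3 m/s × 1.944 = 74.4 knots

74.4 knots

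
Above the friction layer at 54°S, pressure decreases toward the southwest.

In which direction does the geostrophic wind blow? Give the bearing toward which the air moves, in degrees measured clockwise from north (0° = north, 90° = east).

135°

The pressure-gradient force points toward the southwest (bearing 225°).
Geostrophic balance: in the Southern Hemisphere the Coriolis force deflects motion to the left, so the geostrophic wind blows 90° to the left of the pressure-gradient force (low pressure on the right).
Rotating 225° by 90° counterclockwise gives 135° — the wind blows toward the southeast.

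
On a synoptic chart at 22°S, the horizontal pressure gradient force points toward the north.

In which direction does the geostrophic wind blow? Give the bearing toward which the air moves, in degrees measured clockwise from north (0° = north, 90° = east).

270°

The pressure-gradient force points toward the north (bearing 000°).
Geostrophic balance: in the Southern Hemisphere the Coriolis force deflects motion to the left, so the geostrophic wind blows 90° to the left of the pressure-gradient force (low pressure on the right).
Rotating 000° by 90° counterclockwise gives 270° — the wind blows toward the west.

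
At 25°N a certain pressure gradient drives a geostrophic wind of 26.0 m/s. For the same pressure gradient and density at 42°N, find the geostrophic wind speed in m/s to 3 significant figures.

16.4 m/s

With the same pressure gradient and density, V_g ∝ 1/f ∝ 1/sin φ.
V₂ = V₁ · sin φ₁ / sin φ₂ = 26.0 × sin 25° / sin 42°
V₂ = 26.0 × 0.4226/0.6691 = 16.4 m/s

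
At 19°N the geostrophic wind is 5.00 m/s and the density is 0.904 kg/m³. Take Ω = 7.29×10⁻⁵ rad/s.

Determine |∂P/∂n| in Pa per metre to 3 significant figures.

2.15×10⁻⁴ Pa/m

Coriolis parameter at 19°N:
f = 2Ω sin φ = 2 × 7.29×10⁻⁵ × sin 19° = 4.75×10⁻⁵ s⁻¹
Geostrophic balance rearranged: |∂P/∂n| = f ρ V_g
|∂P/∂n| = 4.75×10⁻⁵ × 0.904 × 5.00 = 2.15×10⁻⁴ Pa/m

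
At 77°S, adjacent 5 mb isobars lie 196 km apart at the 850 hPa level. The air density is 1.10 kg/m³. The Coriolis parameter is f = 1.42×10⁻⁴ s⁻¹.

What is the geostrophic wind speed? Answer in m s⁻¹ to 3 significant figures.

16.3 m s⁻¹

Pressure gradient: |∂P/∂n| = 500 Pa / 196000 m = 2.55×10⁻³ Pa/m
Geostrophic balance (pressure-gradient force = Coriolis force):
V_g = (1/(fρ)) |∂P/∂n| = 2.55×10⁻³ / (1.42×10⁻⁴ × 1.10) = 16.3 m/s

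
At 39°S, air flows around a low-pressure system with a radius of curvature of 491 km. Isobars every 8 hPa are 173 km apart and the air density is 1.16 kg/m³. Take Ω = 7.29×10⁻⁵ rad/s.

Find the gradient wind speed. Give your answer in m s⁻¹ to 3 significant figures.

27.1 m s⁻¹

Coriolis parameter at 39°S:
f = 2Ω sin φ = 2 × 7.29×10⁻⁵ × sin 39° = 9.18×10⁻⁵ s⁻¹
Pressure gradient: |∂P/∂n| = 800 Pa / 173000 m = 4.62×10⁻³ Pa/m
Geostrophic speed: V_g = |∂P/∂n|/(fρ) = 4.62×10⁻³/(9.18×10⁻⁵ × 1.16) = 43.4 m/s
Around a low, centrifugal force acts outward with Coriolis, so pressure-gradient force balances both:
(1/ρ)|∂P/∂n| = fV + V²/R  →  V² + fR·V − fR·V_g = 0
With fR = 9.18×10⁻⁵ × 491×10³ m = 45.1 m/s:
V = [−fR + √((fR)² + 4 fR V_g)]/2 = [−45.1 + √(45.1² + 4×45.1×43.4)]/2 = 27.1 m/s
Subgeostrophic (V < V_g = 43.4 m/s), as expected around a low.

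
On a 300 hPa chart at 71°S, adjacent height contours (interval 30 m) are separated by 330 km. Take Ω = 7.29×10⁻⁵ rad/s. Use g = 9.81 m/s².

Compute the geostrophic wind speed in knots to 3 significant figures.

12.6 knots

Coriolis parameter at 71°S:
f = 2Ω sin φ = 2 × 7.29×10⁻⁵ × sin 71° = 1.38×10⁻⁴ s⁻¹
Height gradient: |∂Z/∂n| = 30 m / 330000 m = 9.09×10⁻⁵
On a pressure surface, geostrophic balance gives V_g = (g/f)|∂Z/∂n|:
V_g = 9.81 × 9.09×10⁻⁵ / 1.38×10⁻⁴ = 6.47 m/s
Converting: 6.47 m/s × 1.944 = 12.6 knots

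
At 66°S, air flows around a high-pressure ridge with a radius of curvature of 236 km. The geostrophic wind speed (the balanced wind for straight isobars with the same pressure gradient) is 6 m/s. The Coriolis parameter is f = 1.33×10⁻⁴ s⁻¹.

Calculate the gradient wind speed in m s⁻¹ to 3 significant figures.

Around a high, pressure-gradient force acts outward with centrifugal, so Coriolis balances both:
fV = (1/ρ)|∂P/∂n| + V²/R  →  V² − fR·V + fR·V_g = 0
With fR = 1.33×10⁻⁴ × 236×10³ m = 31.4 m/s:
V = [fR − √((fR)² − 4 fR V_g)]/2 = [31.4 − √(31.4² − 4×31.4×6)]/2 = 8.08 m/s
Supergeostrophic (V > V_g = 6 m/s), as expected around a high.

8.08 m s⁻¹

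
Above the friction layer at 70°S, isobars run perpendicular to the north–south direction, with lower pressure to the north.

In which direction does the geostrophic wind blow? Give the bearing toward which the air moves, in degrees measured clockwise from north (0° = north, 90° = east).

270°

The pressure-gradient force points toward the north (bearing 000°).
Geostrophic balance: in the Southern Hemisphere the Coriolis force deflects motion to the left, so the geostrophic wind blows 90° to the left of the pressure-gradient force (low pressure on the right).
Rotating 000° by 90° counterclockwise gives 270° — the wind blows toward the west.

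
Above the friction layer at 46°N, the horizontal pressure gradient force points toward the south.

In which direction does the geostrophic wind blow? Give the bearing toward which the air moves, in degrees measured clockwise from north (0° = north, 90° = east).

The pressure-gradient force points toward the south (bearing 180°).
Geostrophic balance: in the Northern Hemisphere the Coriolis force deflects motion to the right, so the geostrophic wind blows 90° to the right of the pressure-gradient force (low pressure on the left).
Rotating 180° by 90° clockwise gives 270° — the wind blows toward the west.

270°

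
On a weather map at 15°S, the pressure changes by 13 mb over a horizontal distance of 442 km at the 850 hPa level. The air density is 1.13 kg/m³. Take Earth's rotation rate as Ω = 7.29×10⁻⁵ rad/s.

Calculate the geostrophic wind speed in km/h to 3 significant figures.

Coriolis parameter at 15°S:
f = 2Ω sin φ = 2 × 7.29×10⁻⁵ × sin 15° = 3.77×10⁻⁵ s⁻¹
Pressure gradient: |∂P/∂n| = 1300 Pa / 442000 m = 2.94×10⁻³ Pa/m
Geostrophic balance (pressure-gradient force = Coriolis force):
V_g = (1/(fρ)) |∂P/∂n| = 2.94×10⁻³ / (3.77×10⁻⁵ × 1.13) = 69.0 m/s
Converting: 69.0 m/s × 3.6 = 248 km/h

248 km/h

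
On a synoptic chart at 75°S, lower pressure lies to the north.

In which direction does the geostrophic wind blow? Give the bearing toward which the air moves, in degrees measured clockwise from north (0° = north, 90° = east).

270°

The pressure-gradient force points toward the north (bearing 000°).
Geostrophic balance: in the Southern Hemisphere the Coriolis force deflects motion to the left, so the geostrophic wind blows 90° to the left of the pressure-gradient force (low pressure on the right).
Rotating 000° by 90° counterclockwise gives 270° — the wind blows toward the west.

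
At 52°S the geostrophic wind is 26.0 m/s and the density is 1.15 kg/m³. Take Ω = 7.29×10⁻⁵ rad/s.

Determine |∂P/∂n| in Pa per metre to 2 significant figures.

Coriolis parameter at 52°S:
f = 2Ω sin φ = 2 × 7.29×10⁻⁵ × sin 52° = 1.15×10⁻⁴ s⁻¹
Geostrophic balance rearranged: |∂P/∂n| = f ρ V_g
|∂P/∂n| = 1.15×10⁻⁴ × 1.15 × 26.0 = 3.44×10⁻³ Pa/m

3.4×10⁻³ Pa/m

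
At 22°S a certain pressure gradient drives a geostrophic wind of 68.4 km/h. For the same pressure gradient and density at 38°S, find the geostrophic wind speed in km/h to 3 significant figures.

41.6 km/h

With the same pressure gradient and density, V_g ∝ 1/f ∝ 1/sin φ.
V₂ = V₁ · sin φ₁ / sin φ₂ = 68.4 × sin 22° / sin 38°
V₂ = 68.4 × 0.3746/0.6157 = 41.6 km/h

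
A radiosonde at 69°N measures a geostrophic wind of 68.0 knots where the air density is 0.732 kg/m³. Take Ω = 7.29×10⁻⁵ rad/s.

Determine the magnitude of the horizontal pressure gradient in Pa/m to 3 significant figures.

3.49×10⁻³ Pa/m

Coriolis parameter at 69°N:
f = 2Ω sin φ = 2 × 7.29×10⁻⁵ × sin 69° = 1.36×10⁻⁴ s⁻¹
Wind speed in SI: 68.0 knots = 35.0 m/s
Geostrophic balance rearranged: |∂P/∂n| = f ρ V_g
|∂P/∂n| = 1.36×10⁻⁴ × 0.732 × 35.0 = 3.49×10⁻³ Pa/m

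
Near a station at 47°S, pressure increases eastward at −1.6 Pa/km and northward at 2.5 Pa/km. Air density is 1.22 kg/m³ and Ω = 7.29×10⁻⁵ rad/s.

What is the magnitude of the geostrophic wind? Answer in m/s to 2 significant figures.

23 m/s

Coriolis parameter at 47°S:
f = 2Ω sin φ = 2 × 7.29×10⁻⁵ × sin 47° = 1.07×10⁻⁴ s⁻¹
In the Southern Hemisphere f is negative: f = −1.07×10⁻⁴ s⁻¹.
Component geostrophic relations (x east, y north):
u_g = −(1/(fρ)) ∂P/∂y,  v_g = (1/(fρ)) ∂P/∂x
u_g = −(2.5×10⁻³)/(−1.07×10⁻⁴ × 1.22) = 19.2 m/s;  v_g = (−1.6×10⁻³)/(−1.07×10⁻⁴ × 1.22) = 12.3 m/s
|V_g| = √(u_g² + v_g²) = 22.8 m/s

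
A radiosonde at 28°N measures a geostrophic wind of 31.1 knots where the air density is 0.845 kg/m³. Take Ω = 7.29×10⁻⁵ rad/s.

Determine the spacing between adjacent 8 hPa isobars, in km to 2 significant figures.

Coriolis parameter at 28°N:
f = 2Ω sin φ = 2 × 7.29×10⁻⁵ × sin 28° = 6.84×10⁻⁵ s⁻¹
Wind speed in SI: 31.1 knots = 16.0 m/s
Geostrophic balance rearranged: |∂P/∂n| = f ρ V_g
|∂P/∂n| = 6.84×10⁻⁵ × 0.845 × 16.0 = 9.25×10⁻⁴ Pa/m
Isobar spacing: Δn = ΔP/|∂P/∂n| = 800 Pa / 9.25×10⁻⁴ Pa/m = 864506 m ≈ 860 km

860 km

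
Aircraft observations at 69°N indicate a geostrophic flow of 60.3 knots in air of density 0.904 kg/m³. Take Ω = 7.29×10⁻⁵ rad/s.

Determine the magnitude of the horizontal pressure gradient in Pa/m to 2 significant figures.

Coriolis parameter at 69°N:
f = 2Ω sin φ = 2 × 7.29×10⁻⁵ × sin 69° = 1.36×10⁻⁴ s⁻¹
Wind speed in SI: 60.3 knots = 31.0 m/s
Geostrophic balance rearranged: |∂P/∂n| = f ρ V_g
|∂P/∂n| = 1.36×10⁻⁴ × 0.904 × 31.0 = 3.82×10⁻³ Pa/m

3.8×10⁻³ Pa/m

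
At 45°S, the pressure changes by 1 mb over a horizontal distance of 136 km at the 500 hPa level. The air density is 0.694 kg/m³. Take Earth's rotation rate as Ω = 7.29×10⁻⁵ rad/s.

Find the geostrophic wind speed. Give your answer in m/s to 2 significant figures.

10 m/s

Coriolis parameter at 45°S:
f = 2Ω sin φ = 2 × 7.29×10⁻⁵ × sin 45° = 1.03×10⁻⁴ s⁻¹
Pressure gradient: |∂P/∂n| = 100 Pa / 136000 m = 7.35×10⁻⁴ Pa/m
Geostrophic balance (pressure-gradient force = Coriolis force):
V_g = (1/(fρ)) |∂P/∂n| = 7.35×10⁻⁴ / (1.03×10⁻⁴ × 0.694) = 10.3 m/s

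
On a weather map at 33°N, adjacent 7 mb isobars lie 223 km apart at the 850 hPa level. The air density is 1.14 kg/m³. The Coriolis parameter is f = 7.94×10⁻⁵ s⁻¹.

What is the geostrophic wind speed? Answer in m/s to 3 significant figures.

34.7 m/s

Pressure gradient: |∂P/∂n| = 700 Pa / 223000 m = 3.14×10⁻³ Pa/m
Geostrophic balance (pressure-gradient force = Coriolis force):
V_g = (1/(fρ)) |∂P/∂n| = 3.14×10⁻³ / (7.94×10⁻⁵ × 1.14) = 34.7 m/s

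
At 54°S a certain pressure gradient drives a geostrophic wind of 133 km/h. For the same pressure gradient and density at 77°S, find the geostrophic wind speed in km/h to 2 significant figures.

With the same pressure gradient and density, V_g ∝ 1/f ∝ 1/sin φ.
V₂ = V₁ · sin φ₁ / sin φ₂ = 133 × sin 54° / sin 77°
V₂ = 133 × 0.8090/0.9744 = 110 km/h

110 km/h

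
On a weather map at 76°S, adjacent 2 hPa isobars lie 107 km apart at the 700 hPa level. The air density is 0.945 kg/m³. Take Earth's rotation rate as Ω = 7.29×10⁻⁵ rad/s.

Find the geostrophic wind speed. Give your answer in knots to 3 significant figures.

Coriolis parameter at 76°S:
f = 2Ω sin φ = 2 × 7.29×10⁻⁵ × sin 76° = 1.41×10⁻⁴ s⁻¹
Pressure gradient: |∂P/∂n| = 200 Pa / 107000 m = 1.87×10⁻³ Pa/m
Geostrophic balance (pressure-gradient force = Coriolis force):
V_g = (1/(fρ)) |∂P/∂n| = 1.87×10⁻³ / (1.41×10⁻⁴ × 0.945) = 14.0 m/s
Converting: 14.0 m/s × 1.944 = 27.2 knots

27.2 knots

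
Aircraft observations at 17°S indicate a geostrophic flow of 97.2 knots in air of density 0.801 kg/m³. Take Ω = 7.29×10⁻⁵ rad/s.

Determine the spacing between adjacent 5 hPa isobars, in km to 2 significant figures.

290 km

Coriolis parameter at 17°S:
f = 2Ω sin φ = 2 × 7.29×10⁻⁵ × sin 17° = 4.26×10⁻⁵ s⁻¹
Wind speed in SI: 97.2 knots = 50.0 m/s
Geostrophic balance rearranged: |∂P/∂n| = f ρ V_g
|∂P/∂n| = 4.26×10⁻⁵ × 0.801 × 50.0 = 1.71×10⁻³ Pa/m
Isobar spacing: Δn = ΔP/|∂P/∂n| = 500 Pa / 1.71×10⁻³ Pa/m = 292847 m ≈ 290 km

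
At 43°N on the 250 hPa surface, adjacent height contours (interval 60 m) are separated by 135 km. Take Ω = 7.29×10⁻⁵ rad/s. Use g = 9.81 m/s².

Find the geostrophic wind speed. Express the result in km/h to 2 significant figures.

Coriolis parameter at 43°N:
f = 2Ω sin φ = 2 × 7.29×10⁻⁵ × sin 43° = 9.94×10⁻⁵ s⁻¹
Height gradient: |∂Z/∂n| = 60 m / 135000 m = 4.44×10⁻⁴
On a pressure surface, geostrophic balance gives V_g = (g/f)|∂Z/∂n|:
V_g = 9.81 × 4.44×10⁻⁴ / 9.94×10⁻⁵ = 43.8 m/s
Converting: 43.8 m/s × 3.6 = 160 km/h

160 km/h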